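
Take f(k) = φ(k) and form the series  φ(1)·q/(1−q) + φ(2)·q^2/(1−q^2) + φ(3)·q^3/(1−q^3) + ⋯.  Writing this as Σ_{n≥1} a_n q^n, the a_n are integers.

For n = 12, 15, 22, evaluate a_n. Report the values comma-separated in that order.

[q^12] φ(1)=1,φ(2)=1,φ(3)=2,φ(4)=2,φ(6)=2,φ(12)=4 ⇒ 12
q^15  k|15↦φ(k): 1:1 3:2 5:4 15:8  a_15=15
n=22: 1·22 2·11 11·2 22·1  φ→[1+1+10+10]=22

12, 15, 22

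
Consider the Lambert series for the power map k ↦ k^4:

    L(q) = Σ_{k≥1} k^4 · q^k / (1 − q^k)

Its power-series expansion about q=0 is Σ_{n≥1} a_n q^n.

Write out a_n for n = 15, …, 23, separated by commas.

[q^15] f(1)=1,f(3)=81,f(5)=625,f(15)=50625 ⇒ 51332
[q^16] f(1)=1,f(2)=16,f(4)=256,f(8)=4096,f(16)=65536 ⇒ 69905
[q^17] f(17)=83521,f(1)=1 ⇒ 83522
q^18  k|18↦f(k): 18:104976 9:6561 6:1296 3:81 2:16 1:1  a_18=112931
q^19  k|19↦f(k): 1:1 19:130321  a_19=130322
q^20  k|20↦f(k): 1:1 2:16 4:256 5:625 10:10000 20:160000  a_20=170898
[q^21] f(21)=194481,f(7)=2401,f(3)=81,f(1)=1 ⇒ 196964
[q^22] f(22)=234256,f(11)=14641,f(2)=16,f(1)=1 ⇒ 248914
n=23: 23·1 1·23  f→[279841+1]=279842

51332, 69905, 83522, 112931, 130322, 170898, 196964, 248914, 279842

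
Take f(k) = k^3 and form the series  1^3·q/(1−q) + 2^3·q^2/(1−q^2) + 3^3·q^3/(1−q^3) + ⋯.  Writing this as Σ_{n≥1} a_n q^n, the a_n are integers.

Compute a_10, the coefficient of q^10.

a_10 = 1134

q^10  k|10↦f(k): 1:1 2:8 5:125 10:1000  a_10=1134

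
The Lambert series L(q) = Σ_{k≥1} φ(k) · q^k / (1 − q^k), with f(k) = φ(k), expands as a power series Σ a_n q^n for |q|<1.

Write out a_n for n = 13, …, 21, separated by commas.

[q^13] φ(13)=12,φ(1)=1 ⇒ 13
d|14:{1,2,7,14}  Σφ=1+1+6+6=14
[q^15] φ(1)=1,φ(3)=2,φ(5)=4,φ(15)=8 ⇒ 15
q^16  k|16↦φ(k): 1:1 2:1 4:2 8:4 16:8  a_16=16
[q^17] φ(1)=1,φ(17)=16 ⇒ 17
q^18  k|18↦φ(k): 1:1 2:1 3:2 6:2 9:6 18:6  a_18=18
q^19  k|19↦φ(k): 1:1 19:18  a_19=19
n=20: 20·1 10·2 5·4 4·5 2·10 1·20  φ→[8+4+4+2+1+1]=20
q^21  k|21↦φ(k): 1:1 3:2 7:6 21:12  a_21=21

13, 14, 15, 16, 17, 18, 19, 20, 21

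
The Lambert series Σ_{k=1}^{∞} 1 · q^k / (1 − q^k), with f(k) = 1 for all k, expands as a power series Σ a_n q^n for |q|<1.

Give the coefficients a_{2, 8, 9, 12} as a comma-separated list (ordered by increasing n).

2, 4, 3, 6

d|2:{1,2}  Σf=1+1=2
q^8  k|8↦f(k): 1:1 2:1 4:1 8:1  a_8=4
q^9  k|9↦f(k): 9:1 3:1 1:1  a_9=3
q^12  k|12↦f(k): 12:1 6:1 4:1 3:1 2:1 1:1  a_12=6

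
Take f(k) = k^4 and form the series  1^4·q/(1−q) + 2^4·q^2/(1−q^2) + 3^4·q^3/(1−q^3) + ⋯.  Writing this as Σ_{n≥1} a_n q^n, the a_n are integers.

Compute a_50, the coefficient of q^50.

a_50 = 6651267

n=50: 50·1 25·2 10·5 5·10 2·25 1·50  f→[6250000+390625+10000+625+16+1]=6651267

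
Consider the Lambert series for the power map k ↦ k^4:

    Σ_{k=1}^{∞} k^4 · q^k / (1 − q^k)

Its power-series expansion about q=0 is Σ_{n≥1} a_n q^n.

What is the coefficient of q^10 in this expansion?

n=10: 1·10 2·5 5·2 10·1  f→[1+16+625+10000]=10642

a_10 = 10642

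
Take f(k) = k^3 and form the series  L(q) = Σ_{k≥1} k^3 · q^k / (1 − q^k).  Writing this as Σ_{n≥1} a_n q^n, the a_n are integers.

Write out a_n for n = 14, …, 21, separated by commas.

d|14:{14,7,2,1}  Σf=2744+343+8+1=3096
d|15:{1,3,5,15}  Σf=1+27+125+3375=3528
n=16: 1·16 2·8 4·4 8·2 16·1  f→[1+8+64+512+4096]=4681
[q^17] f(1)=1,f(17)=4913 ⇒ 4914
d|18:{1,2,3,6,9,18}  Σf=1+8+27+216+729+5832=6813
n=19: 19·1 1·19  f→[6859+1]=6860
n=20: 1·20 2·10 4·5 5·4 10·2 20·1  f→[1+8+64+125+1000+8000]=9198
n=21: 1·21 3·7 7·3 21·1  f→[1+27+343+9261]=9632

3096, 3528, 4681, 4914, 6813, 6860, 9198, 9632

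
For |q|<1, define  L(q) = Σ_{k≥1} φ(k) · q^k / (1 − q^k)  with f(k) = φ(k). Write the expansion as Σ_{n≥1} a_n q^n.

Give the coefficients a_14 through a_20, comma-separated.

q^14  k|14↦φ(k): 14:6 7:6 2:1 1:1  a_14=14
q^15  k|15↦φ(k): 15:8 5:4 3:2 1:1  a_15=15
d|16:{1,2,4,8,16}  Σφ=1+1+2+4+8=16
[q^17] φ(17)=16,φ(1)=1 ⇒ 17
d|18:{1,2,3,6,9,18}  Σφ=1+1+2+2+6+6=18
q^19  k|19↦φ(k): 1:1 19:18  a_19=19
d|20:{20,10,5,4,2,1}  Σφ=8+4+4+2+1+1=20

14, 15, 16, 17, 18, 19, 20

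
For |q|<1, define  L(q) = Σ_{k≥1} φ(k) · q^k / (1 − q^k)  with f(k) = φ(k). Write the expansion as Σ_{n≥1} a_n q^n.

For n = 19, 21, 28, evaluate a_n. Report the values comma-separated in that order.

n=19: 19·1 1·19  φ→[18+1]=19
[q^21] φ(21)=12,φ(7)=6,φ(3)=2,φ(1)=1 ⇒ 21
q^28  k|28↦φ(k): 1:1 2:1 4:2 7:6 14:6 28:12  a_28=28

19, 21, 28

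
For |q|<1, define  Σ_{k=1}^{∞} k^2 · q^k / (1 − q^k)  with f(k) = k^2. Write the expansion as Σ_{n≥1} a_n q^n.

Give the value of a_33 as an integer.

q^33  k|33↦f(k): 33:1089 11:121 3:9 1:1  a_33=1220

a_33 = 1220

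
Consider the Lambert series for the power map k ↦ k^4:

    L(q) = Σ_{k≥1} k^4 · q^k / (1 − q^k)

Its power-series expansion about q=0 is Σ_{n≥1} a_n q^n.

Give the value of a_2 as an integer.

[q^2] f(2)=16,f(1)=1 ⇒ 17

a_2 = 17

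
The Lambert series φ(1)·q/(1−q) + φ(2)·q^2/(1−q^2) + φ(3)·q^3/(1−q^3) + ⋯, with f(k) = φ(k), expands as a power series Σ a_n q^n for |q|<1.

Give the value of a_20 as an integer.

d|20:{20,10,5,4,2,1}  Σφ=8+4+4+2+1+1=20

a_20 = 20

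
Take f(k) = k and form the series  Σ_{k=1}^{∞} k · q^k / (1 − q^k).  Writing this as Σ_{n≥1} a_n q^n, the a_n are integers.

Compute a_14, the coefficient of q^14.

a_14 = 24

[q^14] f(14)=14,f(7)=7,f(2)=2,f(1)=1 ⇒ 24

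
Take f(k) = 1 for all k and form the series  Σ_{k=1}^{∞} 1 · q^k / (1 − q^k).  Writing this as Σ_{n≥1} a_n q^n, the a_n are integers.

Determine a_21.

n=21: 1·21 3·7 7·3 21·1  f→[1+1+1+1]=4

a_21 = 4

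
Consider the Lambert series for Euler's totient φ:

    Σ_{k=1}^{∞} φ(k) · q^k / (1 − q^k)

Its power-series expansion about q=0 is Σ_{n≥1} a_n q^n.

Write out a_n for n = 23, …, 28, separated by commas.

[q^23] φ(23)=22,φ(1)=1 ⇒ 23
q^24  k|24↦φ(k): 1:1 2:1 3:2 4:2 6:2 8:4 12:4 24:8  a_24=24
n=25: 1·25 5·5 25·1  φ→[1+4+20]=25
q^26  k|26↦φ(k): 1:1 2:1 13:12 26:12  a_26=26
n=27: 27·1 9·3 3·9 1·27  φ→[18+6+2+1]=27
n=28: 28·1 14·2 7·4 4·7 2·14 1·28  φ→[12+6+6+2+1+1]=28

23, 24, 25, 26, 27, 28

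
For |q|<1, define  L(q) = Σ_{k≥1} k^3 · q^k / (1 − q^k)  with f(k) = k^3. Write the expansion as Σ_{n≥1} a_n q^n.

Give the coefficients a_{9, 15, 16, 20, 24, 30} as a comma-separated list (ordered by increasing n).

d|9:{9,3,1}  Σf=729+27+1=757
d|15:{1,3,5,15}  Σf=1+27+125+3375=3528
[q^16] f(16)=4096,f(8)=512,f(4)=64,f(2)=8,f(1)=1 ⇒ 4681
q^20  k|20↦f(k): 20:8000 10:1000 5:125 4:64 2:8 1:1  a_20=9198
d|24:{1,2,3,4,6,8,12,24}  Σf=1+8+27+64+216+512+1728+13824=16380
q^30  k|30↦f(k): 1:1 2:8 3:27 5:125 6:216 10:1000 15:3375 30:27000  a_30=31752

757, 3528, 4681, 9198, 16380, 31752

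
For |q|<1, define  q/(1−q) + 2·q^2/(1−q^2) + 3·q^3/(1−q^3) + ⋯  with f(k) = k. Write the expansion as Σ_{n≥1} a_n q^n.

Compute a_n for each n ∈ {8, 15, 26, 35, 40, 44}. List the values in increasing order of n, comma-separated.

15, 24, 42, 48, 90, 84

[q^8] f(8)=8,f(4)=4,f(2)=2,f(1)=1 ⇒ 15
[q^15] f(15)=15,f(5)=5,f(3)=3,f(1)=1 ⇒ 24
d|26:{1,2,13,26}  Σf=1+2+13+26=42
[q^35] f(1)=1,f(5)=5,f(7)=7,f(35)=35 ⇒ 48
[q^40] f(1)=1,f(2)=2,f(4)=4,f(5)=5,f(8)=8,f(10)=10,f(20)=20,f(40)=40 ⇒ 90
n=44: 44·1 22·2 11·4 4·11 2·22 1·44  f→[44+22+11+4+2+1]=84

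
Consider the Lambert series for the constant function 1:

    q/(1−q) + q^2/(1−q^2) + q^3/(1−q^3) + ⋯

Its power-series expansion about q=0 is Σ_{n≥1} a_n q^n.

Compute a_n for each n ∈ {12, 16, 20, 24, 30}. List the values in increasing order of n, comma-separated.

q^12  k|12↦f(k): 1:1 2:1 3:1 4:1 6:1 12:1  a_12=6
q^16  k|16↦f(k): 1:1 2:1 4:1 8:1 16:1  a_16=5
n=20: 20·1 10·2 5·4 4·5 2·10 1·20  f→[1+1+1+1+1+1]=6
q^24  k|24↦f(k): 1:1 2:1 3:1 4:1 6:1 8:1 12:1 24:1  a_24=8
q^30  k|30↦f(k): 1:1 2:1 3:1 5:1 6:1 10:1 15:1 30:1  a_30=8

6, 5, 6, 8, 8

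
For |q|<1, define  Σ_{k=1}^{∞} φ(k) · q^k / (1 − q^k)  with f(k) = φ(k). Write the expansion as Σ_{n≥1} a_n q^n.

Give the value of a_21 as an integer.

d|21:{21,7,3,1}  Σφ=12+6+2+1=21

a_21 = 21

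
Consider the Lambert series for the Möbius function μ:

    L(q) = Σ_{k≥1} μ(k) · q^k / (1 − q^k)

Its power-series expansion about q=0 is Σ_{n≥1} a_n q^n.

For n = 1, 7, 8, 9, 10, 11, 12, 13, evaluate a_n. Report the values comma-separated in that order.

1, 0, 0, 0, 0, 0, 0, 0

q^1  k|1↦μ(k): 1:1  a_1=1
[q^7] μ(1)=1,μ(7)=-1 ⇒ 0
n=8: 8·1 4·2 2·4 1·8  μ→[0+0+(-1)+1]=0
d|9:{1,3,9}  Σμ=1+(-1)+0=0
n=10: 10·1 5·2 2·5 1·10  μ→[1+(-1)+(-1)+1]=0
q^11  k|11↦μ(k): 11:-1 1:1  a_11=0
n=12: 1·12 2·6 3·4 4·3 6·2 12·1  μ→[1+(-1)+(-1)+0+1+0]=0
q^13  k|13↦μ(k): 1:1 13:-1  a_13=0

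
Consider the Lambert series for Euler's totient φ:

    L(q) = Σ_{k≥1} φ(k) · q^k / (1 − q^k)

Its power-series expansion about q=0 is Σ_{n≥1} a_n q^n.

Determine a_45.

d|45:{45,15,9,5,3,1}  Σφ=24+8+6+4+2+1=45

a_45 = 45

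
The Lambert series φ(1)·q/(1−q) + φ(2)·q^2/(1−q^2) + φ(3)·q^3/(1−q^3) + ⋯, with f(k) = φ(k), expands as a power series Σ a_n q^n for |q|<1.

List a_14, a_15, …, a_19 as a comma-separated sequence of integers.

q^14  k|14↦φ(k): 14:6 7:6 2:1 1:1  a_14=14
d|15:{15,5,3,1}  Σφ=8+4+2+1=15
n=16: 16·1 8·2 4·4 2·8 1·16  φ→[8+4+2+1+1]=16
[q^17] φ(17)=16,φ(1)=1 ⇒ 17
d|18:{18,9,6,3,2,1}  Σφ=6+6+2+2+1+1=18
n=19: 1·19 19·1  φ→[1+18]=19

14, 15, 16, 17, 18, 19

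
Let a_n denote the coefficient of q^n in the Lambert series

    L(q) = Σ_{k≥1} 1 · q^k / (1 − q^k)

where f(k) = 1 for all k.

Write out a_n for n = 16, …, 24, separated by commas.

5, 2, 6, 2, 6, 4, 4, 2, 8

[q^16] f(1)=1,f(2)=1,f(4)=1,f(8)=1,f(16)=1 ⇒ 5
d|17:{17,1}  Σf=1+1=2
d|18:{18,9,6,3,2,1}  Σf=1+1+1+1+1+1=6
n=19: 19·1 1·19  f→[1+1]=2
n=20: 1·20 2·10 4·5 5·4 10·2 20·1  f→[1+1+1+1+1+1]=6
[q^21] f(1)=1,f(3)=1,f(7)=1,f(21)=1 ⇒ 4
q^22  k|22↦f(k): 22:1 11:1 2:1 1:1  a_22=4
n=23: 23·1 1·23  f→[1+1]=2
d|24:{24,12,8,6,4,3,2,1}  Σf=1+1+1+1+1+1+1+1=8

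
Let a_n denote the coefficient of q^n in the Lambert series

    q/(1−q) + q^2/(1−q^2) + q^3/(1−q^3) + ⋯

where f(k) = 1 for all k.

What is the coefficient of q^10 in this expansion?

q^10  k|10↦f(k): 1:1 2:1 5:1 10:1  a_10=4

a_10 = 4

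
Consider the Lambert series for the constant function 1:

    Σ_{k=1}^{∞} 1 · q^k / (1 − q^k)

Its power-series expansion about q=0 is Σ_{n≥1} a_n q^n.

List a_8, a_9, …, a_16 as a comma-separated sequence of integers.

n=8: 1·8 2·4 4·2 8·1  f→[1+1+1+1]=4
d|9:{1,3,9}  Σf=1+1+1=3
n=10: 10·1 5·2 2·5 1·10  f→[1+1+1+1]=4
q^11  k|11↦f(k): 11:1 1:1  a_11=2
n=12: 1·12 2·6 3·4 4·3 6·2 12·1  f→[1+1+1+1+1+1]=6
q^13  k|13↦f(k): 1:1 13:1  a_13=2
d|14:{1,2,7,14}  Σf=1+1+1+1=4
[q^15] f(1)=1,f(3)=1,f(5)=1,f(15)=1 ⇒ 4
[q^16] f(1)=1,f(2)=1,f(4)=1,f(8)=1,f(16)=1 ⇒ 5

4, 3, 4, 2, 6, 2, 4, 4, 5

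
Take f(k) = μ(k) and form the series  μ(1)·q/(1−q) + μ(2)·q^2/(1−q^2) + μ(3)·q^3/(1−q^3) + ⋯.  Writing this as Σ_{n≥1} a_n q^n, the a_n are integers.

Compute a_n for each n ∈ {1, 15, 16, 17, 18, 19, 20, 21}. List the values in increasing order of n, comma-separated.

n=1: 1·1  μ→[1]=1
n=15: 15·1 5·3 3·5 1·15  μ→[1+(-1)+(-1)+1]=0
[q^16] μ(16)=0,μ(8)=0,μ(4)=0,μ(2)=-1,μ(1)=1 ⇒ 0
[q^17] μ(1)=1,μ(17)=-1 ⇒ 0
n=18: 18·1 9·2 6·3 3·6 2·9 1·18  μ→[0+0+1+(-1)+(-1)+1]=0
n=19: 1·19 19·1  μ→[1+(-1)]=0
q^20  k|20↦μ(k): 1:1 2:-1 4:0 5:-1 10:1 20:0  a_20=0
d|21:{1,3,7,21}  Σμ=1+(-1)+(-1)+1=0

1, 0, 0, 0, 0, 0, 0, 0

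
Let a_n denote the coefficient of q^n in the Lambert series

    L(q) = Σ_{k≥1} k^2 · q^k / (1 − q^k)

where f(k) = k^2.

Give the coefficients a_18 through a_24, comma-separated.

455, 362, 546, 500, 610, 530, 850

n=18: 1·18 2·9 3·6 6·3 9·2 18·1  f→[1+4+9+36+81+324]=455
q^19  k|19↦f(k): 19:361 1:1  a_19=362
[q^20] f(20)=400,f(10)=100,f(5)=25,f(4)=16,f(2)=4,f(1)=1 ⇒ 546
q^21  k|21↦f(k): 1:1 3:9 7:49 21:441  a_21=500
q^22  k|22↦f(k): 1:1 2:4 11:121 22:484  a_22=610
q^23  k|23↦f(k): 23:529 1:1  a_23=530
d|24:{24,12,8,6,4,3,2,1}  Σf=576+144+64+36+16+9+4+1=850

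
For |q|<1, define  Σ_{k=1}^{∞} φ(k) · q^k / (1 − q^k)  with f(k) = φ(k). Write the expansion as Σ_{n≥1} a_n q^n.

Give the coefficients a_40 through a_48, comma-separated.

[q^40] φ(1)=1,φ(2)=1,φ(4)=2,φ(5)=4,φ(8)=4,φ(10)=4,φ(20)=8,φ(40)=16 ⇒ 40
d|41:{41,1}  Σφ=40+1=41
d|42:{1,2,3,6,7,14,21,42}  Σφ=1+1+2+2+6+6+12+12=42
d|43:{1,43}  Σφ=1+42=43
q^44  k|44↦φ(k): 44:20 22:10 11:10 4:2 2:1 1:1  a_44=44
q^45  k|45↦φ(k): 45:24 15:8 9:6 5:4 3:2 1:1  a_45=45
q^46  k|46↦φ(k): 46:22 23:22 2:1 1:1  a_46=46
n=47: 1·47 47·1  φ→[1+46]=47
d|48:{1,2,3,4,6,8,12,16,24,48}  Σφ=1+1+2+2+2+4+4+8+8+16=48

40, 41, 42, 43, 44, 45, 46, 47, 48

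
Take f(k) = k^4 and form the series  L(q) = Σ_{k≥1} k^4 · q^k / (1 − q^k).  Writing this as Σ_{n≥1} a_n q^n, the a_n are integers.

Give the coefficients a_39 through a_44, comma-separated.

2342084, 2734994, 2825762, 3348388, 3418802, 3997266

[q^39] f(1)=1,f(3)=81,f(13)=28561,f(39)=2313441 ⇒ 2342084
q^40  k|40↦f(k): 40:2560000 20:160000 10:10000 8:4096 5:625 4:256 2:16 1:1  a_40=2734994
d|41:{1,41}  Σf=1+2825761=2825762
d|42:{42,21,14,7,6,3,2,1}  Σf=3111696+194481+38416+2401+1296+81+16+1=3348388
d|43:{43,1}  Σf=3418801+1=3418802
q^44  k|44↦f(k): 44:3748096 22:234256 11:14641 4:256 2:16 1:1  a_44=3997266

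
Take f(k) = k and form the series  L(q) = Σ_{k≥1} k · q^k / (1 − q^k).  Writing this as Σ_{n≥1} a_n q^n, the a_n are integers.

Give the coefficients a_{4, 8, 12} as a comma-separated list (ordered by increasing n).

7, 15, 28

q^4  k|4↦f(k): 1:1 2:2 4:4  a_4=7
[q^8] f(1)=1,f(2)=2,f(4)=4,f(8)=8 ⇒ 15
[q^12] f(1)=1,f(2)=2,f(3)=3,f(4)=4,f(6)=6,f(12)=12 ⇒ 28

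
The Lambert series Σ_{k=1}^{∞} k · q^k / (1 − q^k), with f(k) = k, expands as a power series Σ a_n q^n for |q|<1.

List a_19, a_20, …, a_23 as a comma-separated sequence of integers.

20, 42, 32, 36, 24

[q^19] f(1)=1,f(19)=19 ⇒ 20
n=20: 20·1 10·2 5·4 4·5 2·10 1·20  f→[20+10+5+4+2+1]=42
q^21  k|21↦f(k): 1:1 3:3 7:7 21:21  a_21=32
d|22:{1,2,11,22}  Σf=1+2+11+22=36
q^23  k|23↦f(k): 23:23 1:1  a_23=24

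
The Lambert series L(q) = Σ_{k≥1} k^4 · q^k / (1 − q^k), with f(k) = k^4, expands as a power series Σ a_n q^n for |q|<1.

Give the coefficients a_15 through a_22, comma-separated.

51332, 69905, 83522, 112931, 130322, 170898, 196964, 248914

d|15:{1,3,5,15}  Σf=1+81+625+50625=51332
[q^16] f(1)=1,f(2)=16,f(4)=256,f(8)=4096,f(16)=65536 ⇒ 69905
n=17: 17·1 1·17  f→[83521+1]=83522
d|18:{1,2,3,6,9,18}  Σf=1+16+81+1296+6561+104976=112931
[q^19] f(1)=1,f(19)=130321 ⇒ 130322
[q^20] f(1)=1,f(2)=16,f(4)=256,f(5)=625,f(10)=10000,f(20)=160000 ⇒ 170898
[q^21] f(1)=1,f(3)=81,f(7)=2401,f(21)=194481 ⇒ 196964
n=22: 1·22 2·11 11·2 22·1  f→[1+16+14641+234256]=248914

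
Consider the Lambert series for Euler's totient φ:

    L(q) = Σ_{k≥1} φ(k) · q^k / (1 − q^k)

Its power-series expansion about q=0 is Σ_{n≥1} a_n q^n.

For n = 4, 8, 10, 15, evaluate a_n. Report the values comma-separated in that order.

[q^4] φ(1)=1,φ(2)=1,φ(4)=2 ⇒ 4
q^8  k|8↦φ(k): 8:4 4:2 2:1 1:1  a_8=8
[q^10] φ(10)=4,φ(5)=4,φ(2)=1,φ(1)=1 ⇒ 10
[q^15] φ(15)=8,φ(5)=4,φ(3)=2,φ(1)=1 ⇒ 15

4, 8, 10, 15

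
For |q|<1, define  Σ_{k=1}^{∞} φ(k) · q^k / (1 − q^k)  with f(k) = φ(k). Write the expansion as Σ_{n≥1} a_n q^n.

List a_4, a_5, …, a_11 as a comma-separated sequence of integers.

[q^4] φ(1)=1,φ(2)=1,φ(4)=2 ⇒ 4
d|5:{5,1}  Σφ=4+1=5
q^6  k|6↦φ(k): 6:2 3:2 2:1 1:1  a_6=6
d|7:{1,7}  Σφ=1+6=7
q^8  k|8↦φ(k): 1:1 2:1 4:2 8:4  a_8=8
[q^9] φ(1)=1,φ(3)=2,φ(9)=6 ⇒ 9
[q^10] φ(1)=1,φ(2)=1,φ(5)=4,φ(10)=4 ⇒ 10
d|11:{11,1}  Σφ=10+1=11

4, 5, 6, 7, 8, 9, 10, 11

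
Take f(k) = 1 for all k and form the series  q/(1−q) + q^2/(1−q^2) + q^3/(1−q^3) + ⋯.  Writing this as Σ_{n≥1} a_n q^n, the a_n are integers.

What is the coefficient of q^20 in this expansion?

a_20 = 6

n=20: 1·20 2·10 4·5 5·4 10·2 20·1  f→[1+1+1+1+1+1]=6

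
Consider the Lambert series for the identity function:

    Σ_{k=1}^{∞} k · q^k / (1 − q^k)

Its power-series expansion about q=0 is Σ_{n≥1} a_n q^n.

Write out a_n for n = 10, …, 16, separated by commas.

[q^10] f(1)=1,f(2)=2,f(5)=5,f(10)=10 ⇒ 18
n=11: 11·1 1·11  f→[11+1]=12
q^12  k|12↦f(k): 1:1 2:2 3:3 4:4 6:6 12:12  a_12=28
q^13  k|13↦f(k): 1:1 13:13  a_13=14
d|14:{14,7,2,1}  Σf=14+7+2+1=24
[q^15] f(1)=1,f(3)=3,f(5)=5,f(15)=15 ⇒ 24
n=16: 16·1 8·2 4·4 2·8 1·16  f→[16+8+4+2+1]=31

18, 12, 28, 14, 24, 24, 31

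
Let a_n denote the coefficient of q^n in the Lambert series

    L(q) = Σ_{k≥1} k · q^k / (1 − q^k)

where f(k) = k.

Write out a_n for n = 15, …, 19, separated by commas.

24, 31, 18, 39, 20

d|15:{15,5,3,1}  Σf=15+5+3+1=24
d|16:{16,8,4,2,1}  Σf=16+8+4+2+1=31
[q^17] f(1)=1,f(17)=17 ⇒ 18
q^18  k|18↦f(k): 18:18 9:9 6:6 3:3 2:2 1:1  a_18=39
[q^19] f(1)=1,f(19)=19 ⇒ 20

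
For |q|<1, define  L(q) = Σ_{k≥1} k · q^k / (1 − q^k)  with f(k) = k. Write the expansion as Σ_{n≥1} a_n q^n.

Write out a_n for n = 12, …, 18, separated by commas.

28, 14, 24, 24, 31, 18, 39

d|12:{12,6,4,3,2,1}  Σf=12+6+4+3+2+1=28
[q^13] f(1)=1,f(13)=13 ⇒ 14
d|14:{1,2,7,14}  Σf=1+2+7+14=24
d|15:{1,3,5,15}  Σf=1+3+5+15=24
n=16: 1·16 2·8 4·4 8·2 16·1  f→[1+2+4+8+16]=31
n=17: 17·1 1·17  f→[17+1]=18
d|18:{1,2,3,6,9,18}  Σf=1+2+3+6+9+18=39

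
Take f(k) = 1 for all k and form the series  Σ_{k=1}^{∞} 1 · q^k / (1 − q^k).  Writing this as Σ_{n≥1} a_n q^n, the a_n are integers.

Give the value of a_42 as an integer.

a_42 = 8

d|42:{1,2,3,6,7,14,21,42}  Σf=1+1+1+1+1+1+1+1=8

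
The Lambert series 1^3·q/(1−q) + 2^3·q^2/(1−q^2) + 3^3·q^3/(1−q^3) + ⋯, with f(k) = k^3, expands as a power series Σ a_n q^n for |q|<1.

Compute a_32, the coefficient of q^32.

q^32  k|32↦f(k): 32:32768 16:4096 8:512 4:64 2:8 1:1  a_32=37449

a_32 = 37449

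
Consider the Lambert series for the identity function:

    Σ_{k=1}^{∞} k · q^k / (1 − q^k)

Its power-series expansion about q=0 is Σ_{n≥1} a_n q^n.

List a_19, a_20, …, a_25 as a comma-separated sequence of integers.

n=19: 1·19 19·1  f→[1+19]=20
[q^20] f(20)=20,f(10)=10,f(5)=5,f(4)=4,f(2)=2,f(1)=1 ⇒ 42
[q^21] f(21)=21,f(7)=7,f(3)=3,f(1)=1 ⇒ 32
d|22:{22,11,2,1}  Σf=22+11+2+1=36
d|23:{23,1}  Σf=23+1=24
n=24: 1·24 2·12 3·8 4·6 6·4 8·3 12·2 24·1  f→[1+2+3+4+6+8+12+24]=60
n=25: 1·25 5·5 25·1  f→[1+5+25]=31

20, 42, 32, 36, 24, 60, 31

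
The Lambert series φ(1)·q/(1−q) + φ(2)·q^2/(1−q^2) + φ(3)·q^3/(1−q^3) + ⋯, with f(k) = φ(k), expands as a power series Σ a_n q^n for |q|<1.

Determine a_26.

n=26: 26·1 13·2 2·13 1·26  φ→[12+12+1+1]=26

a_26 = 26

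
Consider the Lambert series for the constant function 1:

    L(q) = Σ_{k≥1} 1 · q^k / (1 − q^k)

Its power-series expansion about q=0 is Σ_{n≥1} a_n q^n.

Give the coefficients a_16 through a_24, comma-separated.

d|16:{1,2,4,8,16}  Σf=1+1+1+1+1=5
n=17: 1·17 17·1  f→[1+1]=2
n=18: 18·1 9·2 6·3 3·6 2·9 1·18  f→[1+1+1+1+1+1]=6
d|19:{19,1}  Σf=1+1=2
[q^20] f(20)=1,f(10)=1,f(5)=1,f(4)=1,f(2)=1,f(1)=1 ⇒ 6
[q^21] f(21)=1,f(7)=1,f(3)=1,f(1)=1 ⇒ 4
n=22: 22·1 11·2 2·11 1·22  f→[1+1+1+1]=4
q^23  k|23↦f(k): 1:1 23:1  a_23=2
q^24  k|24↦f(k): 1:1 2:1 3:1 4:1 6:1 8:1 12:1 24:1  a_24=8

5, 2, 6, 2, 6, 4, 4, 2, 8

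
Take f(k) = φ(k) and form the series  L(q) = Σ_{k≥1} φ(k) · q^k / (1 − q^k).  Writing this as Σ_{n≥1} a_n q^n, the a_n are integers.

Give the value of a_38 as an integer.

n=38: 1·38 2·19 19·2 38·1  φ→[1+1+18+18]=38

a_38 = 38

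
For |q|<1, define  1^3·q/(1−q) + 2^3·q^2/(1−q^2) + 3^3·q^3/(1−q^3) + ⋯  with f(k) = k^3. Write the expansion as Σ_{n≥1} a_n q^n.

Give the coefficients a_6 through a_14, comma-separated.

252, 344, 585, 757, 1134, 1332, 2044, 2198, 3096

[q^6] f(1)=1,f(2)=8,f(3)=27,f(6)=216 ⇒ 252
[q^7] f(1)=1,f(7)=343 ⇒ 344
[q^8] f(8)=512,f(4)=64,f(2)=8,f(1)=1 ⇒ 585
d|9:{9,3,1}  Σf=729+27+1=757
n=10: 10·1 5·2 2·5 1·10  f→[1000+125+8+1]=1134
[q^11] f(1)=1,f(11)=1331 ⇒ 1332
[q^12] f(12)=1728,f(6)=216,f(4)=64,f(3)=27,f(2)=8,f(1)=1 ⇒ 2044
q^13  k|13↦f(k): 1:1 13:2197  a_13=2198
n=14: 1·14 2·7 7·2 14·1  f→[1+8+343+2744]=3096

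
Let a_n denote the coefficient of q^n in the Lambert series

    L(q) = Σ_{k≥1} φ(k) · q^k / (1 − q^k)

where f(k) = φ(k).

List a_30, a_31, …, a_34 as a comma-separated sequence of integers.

n=30: 30·1 15·2 10·3 6·5 5·6 3·10 2·15 1·30  φ→[8+8+4+2+4+2+1+1]=30
d|31:{31,1}  Σφ=30+1=31
q^32  k|32↦φ(k): 32:16 16:8 8:4 4:2 2:1 1:1  a_32=32
q^33  k|33↦φ(k): 33:20 11:10 3:2 1:1  a_33=33
[q^34] φ(1)=1,φ(2)=1,φ(17)=16,φ(34)=16 ⇒ 34

30, 31, 32, 33, 34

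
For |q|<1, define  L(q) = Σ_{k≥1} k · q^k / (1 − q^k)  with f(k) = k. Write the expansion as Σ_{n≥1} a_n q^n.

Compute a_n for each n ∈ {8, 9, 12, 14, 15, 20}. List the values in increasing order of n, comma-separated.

n=8: 1·8 2·4 4·2 8·1  f→[1+2+4+8]=15
q^9  k|9↦f(k): 9:9 3:3 1:1  a_9=13
q^12  k|12↦f(k): 12:12 6:6 4:4 3:3 2:2 1:1  a_12=28
d|14:{1,2,7,14}  Σf=1+2+7+14=24
n=15: 15·1 5·3 3·5 1·15  f→[15+5+3+1]=24
n=20: 1·20 2·10 4·5 5·4 10·2 20·1  f→[1+2+4+5+10+20]=42

15, 13, 28, 24, 24, 42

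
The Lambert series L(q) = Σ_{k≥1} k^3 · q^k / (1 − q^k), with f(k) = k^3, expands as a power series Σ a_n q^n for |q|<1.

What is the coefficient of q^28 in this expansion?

a_28 = 25112

d|28:{28,14,7,4,2,1}  Σf=21952+2744+343+64+8+1=25112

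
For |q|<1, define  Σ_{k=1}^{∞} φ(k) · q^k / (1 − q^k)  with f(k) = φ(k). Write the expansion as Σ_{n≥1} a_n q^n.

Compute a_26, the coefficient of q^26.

d|26:{1,2,13,26}  Σφ=1+1+12+12=26

a_26 = 26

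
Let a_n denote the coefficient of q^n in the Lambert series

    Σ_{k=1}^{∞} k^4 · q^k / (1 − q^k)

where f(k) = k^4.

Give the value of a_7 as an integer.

a_7 = 2402

d|7:{1,7}  Σf=1+2401=2402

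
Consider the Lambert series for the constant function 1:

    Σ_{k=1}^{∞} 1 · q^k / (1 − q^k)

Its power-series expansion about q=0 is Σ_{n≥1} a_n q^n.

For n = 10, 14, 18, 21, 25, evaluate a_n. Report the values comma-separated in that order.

[q^10] f(1)=1,f(2)=1,f(5)=1,f(10)=1 ⇒ 4
n=14: 1·14 2·7 7·2 14·1  f→[1+1+1+1]=4
d|18:{1,2,3,6,9,18}  Σf=1+1+1+1+1+1=6
d|21:{21,7,3,1}  Σf=1+1+1+1=4
n=25: 1·25 5·5 25·1  f→[1+1+1]=3

4, 4, 6, 4, 3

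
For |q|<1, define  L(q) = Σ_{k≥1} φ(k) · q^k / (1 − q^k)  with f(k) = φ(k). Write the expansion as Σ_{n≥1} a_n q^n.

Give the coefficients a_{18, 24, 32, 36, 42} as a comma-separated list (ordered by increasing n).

[q^18] φ(18)=6,φ(9)=6,φ(6)=2,φ(3)=2,φ(2)=1,φ(1)=1 ⇒ 18
q^24  k|24↦φ(k): 24:8 12:4 8:4 6:2 4:2 3:2 2:1 1:1  a_24=24
[q^32] φ(1)=1,φ(2)=1,φ(4)=2,φ(8)=4,φ(16)=8,φ(32)=16 ⇒ 32
[q^36] φ(36)=12,φ(18)=6,φ(12)=4,φ(9)=6,φ(6)=2,φ(4)=2,φ(3)=2,φ(2)=1,φ(1)=1 ⇒ 36
q^42  k|42↦φ(k): 1:1 2:1 3:2 6:2 7:6 14:6 21:12 42:12  a_42=42

18, 24, 32, 36, 42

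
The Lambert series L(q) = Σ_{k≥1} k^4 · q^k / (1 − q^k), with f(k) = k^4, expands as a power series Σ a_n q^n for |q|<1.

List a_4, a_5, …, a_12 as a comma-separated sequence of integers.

[q^4] f(4)=256,f(2)=16,f(1)=1 ⇒ 273
[q^5] f(5)=625,f(1)=1 ⇒ 626
[q^6] f(1)=1,f(2)=16,f(3)=81,f(6)=1296 ⇒ 1394
n=7: 7·1 1·7  f→[2401+1]=2402
d|8:{1,2,4,8}  Σf=1+16+256+4096=4369
q^9  k|9↦f(k): 9:6561 3:81 1:1  a_9=6643
d|10:{1,2,5,10}  Σf=1+16+625+10000=10642
n=11: 1·11 11·1  f→[1+14641]=14642
d|12:{12,6,4,3,2,1}  Σf=20736+1296+256+81+16+1=22386

273, 626, 1394, 2402, 4369, 6643, 10642, 14642, 22386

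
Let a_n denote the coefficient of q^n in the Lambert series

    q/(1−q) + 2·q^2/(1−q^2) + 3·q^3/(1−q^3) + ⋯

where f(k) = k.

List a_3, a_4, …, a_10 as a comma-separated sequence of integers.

n=3: 1·3 3·1  f→[1+3]=4
q^4  k|4↦f(k): 4:4 2:2 1:1  a_4=7
[q^5] f(1)=1,f(5)=5 ⇒ 6
q^6  k|6↦f(k): 6:6 3:3 2:2 1:1  a_6=12
q^7  k|7↦f(k): 1:1 7:7  a_7=8
[q^8] f(1)=1,f(2)=2,f(4)=4,f(8)=8 ⇒ 15
q^9  k|9↦f(k): 1:1 3:3 9:9  a_9=13
q^10  k|10↦f(k): 1:1 2:2 5:5 10:10  a_10=18

4, 7, 6, 12, 8, 15, 13, 18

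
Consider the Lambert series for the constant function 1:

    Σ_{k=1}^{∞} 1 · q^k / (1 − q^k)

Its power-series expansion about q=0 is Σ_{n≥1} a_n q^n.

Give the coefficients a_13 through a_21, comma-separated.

2, 4, 4, 5, 2, 6, 2, 6, 4

n=13: 1·13 13·1  f→[1+1]=2
n=14: 1·14 2·7 7·2 14·1  f→[1+1+1+1]=4
[q^15] f(1)=1,f(3)=1,f(5)=1,f(15)=1 ⇒ 4
d|16:{16,8,4,2,1}  Σf=1+1+1+1+1=5
[q^17] f(1)=1,f(17)=1 ⇒ 2
d|18:{1,2,3,6,9,18}  Σf=1+1+1+1+1+1=6
n=19: 19·1 1·19  f→[1+1]=2
d|20:{1,2,4,5,10,20}  Σf=1+1+1+1+1+1=6
n=21: 1·21 3·7 7·3 21·1  f→[1+1+1+1]=4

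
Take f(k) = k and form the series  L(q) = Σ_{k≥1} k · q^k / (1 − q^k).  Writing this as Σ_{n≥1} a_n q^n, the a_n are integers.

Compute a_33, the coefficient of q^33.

[q^33] f(33)=33,f(11)=11,f(3)=3,f(1)=1 ⇒ 48

a_33 = 48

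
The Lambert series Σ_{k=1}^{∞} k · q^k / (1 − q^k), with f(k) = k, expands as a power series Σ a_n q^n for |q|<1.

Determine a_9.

[q^9] f(9)=9,f(3)=3,f(1)=1 ⇒ 13

a_9 = 13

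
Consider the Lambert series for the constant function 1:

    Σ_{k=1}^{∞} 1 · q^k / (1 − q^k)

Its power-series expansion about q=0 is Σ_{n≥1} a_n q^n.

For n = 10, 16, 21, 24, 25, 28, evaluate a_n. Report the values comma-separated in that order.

4, 5, 4, 8, 3, 6

n=10: 1·10 2·5 5·2 10·1  f→[1+1+1+1]=4
q^16  k|16↦f(k): 1:1 2:1 4:1 8:1 16:1  a_16=5
d|21:{1,3,7,21}  Σf=1+1+1+1=4
n=24: 1·24 2·12 3·8 4·6 6·4 8·3 12·2 24·1  f→[1+1+1+1+1+1+1+1]=8
q^25  k|25↦f(k): 25:1 5:1 1:1  a_25=3
n=28: 1·28 2·14 4·7 7·4 14·2 28·1  f→[1+1+1+1+1+1]=6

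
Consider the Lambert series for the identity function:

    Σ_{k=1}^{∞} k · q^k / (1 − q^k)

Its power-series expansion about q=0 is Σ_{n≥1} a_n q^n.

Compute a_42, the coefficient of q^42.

[q^42] f(1)=1,f(2)=2,f(3)=3,f(6)=6,f(7)=7,f(14)=14,f(21)=21,f(42)=42 ⇒ 96

a_42 = 96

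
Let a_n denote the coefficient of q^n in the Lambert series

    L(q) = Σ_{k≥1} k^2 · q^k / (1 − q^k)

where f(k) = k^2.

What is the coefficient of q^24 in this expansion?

a_24 = 850

q^24  k|24↦f(k): 1:1 2:4 3:9 4:16 6:36 8:64 12:144 24:576  a_24=850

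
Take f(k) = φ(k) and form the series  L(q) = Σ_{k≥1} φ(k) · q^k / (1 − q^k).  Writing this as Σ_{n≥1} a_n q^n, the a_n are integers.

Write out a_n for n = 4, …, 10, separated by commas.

[q^4] φ(4)=2,φ(2)=1,φ(1)=1 ⇒ 4
d|5:{5,1}  Σφ=4+1=5
n=6: 6·1 3·2 2·3 1·6  φ→[2+2+1+1]=6
d|7:{7,1}  Σφ=6+1=7
q^8  k|8↦φ(k): 8:4 4:2 2:1 1:1  a_8=8
d|9:{9,3,1}  Σφ=6+2+1=9
d|10:{10,5,2,1}  Σφ=4+4+1+1=10

4, 5, 6, 7, 8, 9, 10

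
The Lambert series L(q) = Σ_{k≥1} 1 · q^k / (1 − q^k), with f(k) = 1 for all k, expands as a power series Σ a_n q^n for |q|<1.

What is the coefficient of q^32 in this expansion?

a_32 = 6

n=32: 1·32 2·16 4·8 8·4 16·2 32·1  f→[1+1+1+1+1+1]=6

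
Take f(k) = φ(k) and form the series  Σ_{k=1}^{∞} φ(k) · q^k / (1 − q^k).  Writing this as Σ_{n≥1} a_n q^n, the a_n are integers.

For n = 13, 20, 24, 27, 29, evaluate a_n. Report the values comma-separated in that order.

q^13  k|13↦φ(k): 1:1 13:12  a_13=13
[q^20] φ(1)=1,φ(2)=1,φ(4)=2,φ(5)=4,φ(10)=4,φ(20)=8 ⇒ 20
n=24: 1·24 2·12 3·8 4·6 6·4 8·3 12·2 24·1  φ→[1+1+2+2+2+4+4+8]=24
[q^27] φ(27)=18,φ(9)=6,φ(3)=2,φ(1)=1 ⇒ 27
q^29  k|29↦φ(k): 1:1 29:28  a_29=29

13, 20, 24, 27, 29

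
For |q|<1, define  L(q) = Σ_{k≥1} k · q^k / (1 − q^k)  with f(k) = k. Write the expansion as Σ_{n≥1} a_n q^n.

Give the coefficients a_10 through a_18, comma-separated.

18, 12, 28, 14, 24, 24, 31, 18, 39

n=10: 10·1 5·2 2·5 1·10  f→[10+5+2+1]=18
q^11  k|11↦f(k): 1:1 11:11  a_11=12
d|12:{12,6,4,3,2,1}  Σf=12+6+4+3+2+1=28
[q^13] f(13)=13,f(1)=1 ⇒ 14
n=14: 1·14 2·7 7·2 14·1  f→[1+2+7+14]=24
d|15:{15,5,3,1}  Σf=15+5+3+1=24
n=16: 1·16 2·8 4·4 8·2 16·1  f→[1+2+4+8+16]=31
n=17: 17·1 1·17  f→[17+1]=18
d|18:{1,2,3,6,9,18}  Σf=1+2+3+6+9+18=39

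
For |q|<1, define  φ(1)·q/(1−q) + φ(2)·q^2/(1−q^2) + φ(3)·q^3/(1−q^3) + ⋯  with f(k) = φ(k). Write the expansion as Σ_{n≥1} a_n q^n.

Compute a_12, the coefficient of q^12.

q^12  k|12↦φ(k): 12:4 6:2 4:2 3:2 2:1 1:1  a_12=12

a_12 = 12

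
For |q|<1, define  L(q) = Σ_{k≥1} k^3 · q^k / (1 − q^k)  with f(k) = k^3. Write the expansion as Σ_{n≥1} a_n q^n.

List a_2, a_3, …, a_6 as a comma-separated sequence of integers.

9, 28, 73, 126, 252

q^2  k|2↦f(k): 2:8 1:1  a_2=9
d|3:{3,1}  Σf=27+1=28
q^4  k|4↦f(k): 1:1 2:8 4:64  a_4=73
n=5: 1·5 5·1  f→[1+125]=126
d|6:{6,3,2,1}  Σf=216+27+8+1=252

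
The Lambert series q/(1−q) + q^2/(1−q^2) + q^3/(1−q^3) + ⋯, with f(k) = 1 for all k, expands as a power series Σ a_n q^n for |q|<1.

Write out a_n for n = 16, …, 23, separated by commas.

n=16: 16·1 8·2 4·4 2·8 1·16  f→[1+1+1+1+1]=5
[q^17] f(17)=1,f(1)=1 ⇒ 2
q^18  k|18↦f(k): 18:1 9:1 6:1 3:1 2:1 1:1  a_18=6
n=19: 1·19 19·1  f→[1+1]=2
n=20: 1·20 2·10 4·5 5·4 10·2 20·1  f→[1+1+1+1+1+1]=6
q^21  k|21↦f(k): 21:1 7:1 3:1 1:1  a_21=4
d|22:{1,2,11,22}  Σf=1+1+1+1=4
[q^23] f(23)=1,f(1)=1 ⇒ 2

5, 2, 6, 2, 6, 4, 4, 2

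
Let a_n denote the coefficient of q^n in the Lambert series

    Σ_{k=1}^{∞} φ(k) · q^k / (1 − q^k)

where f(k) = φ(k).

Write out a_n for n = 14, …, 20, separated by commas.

[q^14] φ(1)=1,φ(2)=1,φ(7)=6,φ(14)=6 ⇒ 14
[q^15] φ(1)=1,φ(3)=2,φ(5)=4,φ(15)=8 ⇒ 15
n=16: 16·1 8·2 4·4 2·8 1·16  φ→[8+4+2+1+1]=16
q^17  k|17↦φ(k): 17:16 1:1  a_17=17
q^18  k|18↦φ(k): 18:6 9:6 6:2 3:2 2:1 1:1  a_18=18
q^19  k|19↦φ(k): 1:1 19:18  a_19=19
q^20  k|20↦φ(k): 20:8 10:4 5:4 4:2 2:1 1:1  a_20=20

14, 15, 16, 17, 18, 19, 20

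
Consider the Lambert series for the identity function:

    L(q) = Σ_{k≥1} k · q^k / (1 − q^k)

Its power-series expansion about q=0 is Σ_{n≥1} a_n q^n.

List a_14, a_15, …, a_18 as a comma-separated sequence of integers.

24, 24, 31, 18, 39

d|14:{14,7,2,1}  Σf=14+7+2+1=24
d|15:{1,3,5,15}  Σf=1+3+5+15=24
q^16  k|16↦f(k): 16:16 8:8 4:4 2:2 1:1  a_16=31
[q^17] f(1)=1,f(17)=17 ⇒ 18
q^18  k|18↦f(k): 18:18 9:9 6:6 3:3 2:2 1:1  a_18=39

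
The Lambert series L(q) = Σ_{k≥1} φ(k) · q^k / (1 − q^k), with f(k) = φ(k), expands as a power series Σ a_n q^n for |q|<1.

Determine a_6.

[q^6] φ(6)=2,φ(3)=2,φ(2)=1,φ(1)=1 ⇒ 6

a_6 = 6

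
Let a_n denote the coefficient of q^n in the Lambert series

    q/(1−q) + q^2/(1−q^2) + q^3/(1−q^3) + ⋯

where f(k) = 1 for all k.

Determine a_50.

a_50 = 6

d|50:{1,2,5,10,25,50}  Σf=1+1+1+1+1+1=6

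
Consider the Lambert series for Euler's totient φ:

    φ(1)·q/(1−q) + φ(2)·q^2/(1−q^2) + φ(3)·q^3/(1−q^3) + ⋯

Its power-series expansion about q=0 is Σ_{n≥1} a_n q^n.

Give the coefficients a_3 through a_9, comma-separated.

q^3  k|3↦φ(k): 1:1 3:2  a_3=3
q^4  k|4↦φ(k): 4:2 2:1 1:1  a_4=4
d|5:{1,5}  Σφ=1+4=5
d|6:{1,2,3,6}  Σφ=1+1+2+2=6
q^7  k|7↦φ(k): 7:6 1:1  a_7=7
[q^8] φ(8)=4,φ(4)=2,φ(2)=1,φ(1)=1 ⇒ 8
d|9:{9,3,1}  Σφ=6+2+1=9

3, 4, 5, 6, 7, 8, 9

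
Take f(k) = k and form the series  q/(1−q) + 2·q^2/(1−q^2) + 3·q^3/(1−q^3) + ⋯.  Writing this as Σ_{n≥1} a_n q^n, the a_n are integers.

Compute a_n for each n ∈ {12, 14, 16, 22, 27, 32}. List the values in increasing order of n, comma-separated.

q^12  k|12↦f(k): 1:1 2:2 3:3 4:4 6:6 12:12  a_12=28
[q^14] f(14)=14,f(7)=7,f(2)=2,f(1)=1 ⇒ 24
d|16:{16,8,4,2,1}  Σf=16+8+4+2+1=31
[q^22] f(22)=22,f(11)=11,f(2)=2,f(1)=1 ⇒ 36
[q^27] f(27)=27,f(9)=9,f(3)=3,f(1)=1 ⇒ 40
[q^32] f(32)=32,f(16)=16,f(8)=8,f(4)=4,f(2)=2,f(1)=1 ⇒ 63

28, 24, 31, 36, 40, 63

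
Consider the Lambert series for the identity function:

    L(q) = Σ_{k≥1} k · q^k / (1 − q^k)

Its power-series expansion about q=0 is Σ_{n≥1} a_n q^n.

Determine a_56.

a_56 = 120

d|56:{1,2,4,7,8,14,28,56}  Σf=1+2+4+7+8+14+28+56=120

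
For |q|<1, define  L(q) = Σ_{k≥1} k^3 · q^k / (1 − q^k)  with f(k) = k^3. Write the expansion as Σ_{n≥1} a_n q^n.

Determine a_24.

[q^24] f(1)=1,f(2)=8,f(3)=27,f(4)=64,f(6)=216,f(8)=512,f(12)=1728,f(24)=13824 ⇒ 16380

a_24 = 16380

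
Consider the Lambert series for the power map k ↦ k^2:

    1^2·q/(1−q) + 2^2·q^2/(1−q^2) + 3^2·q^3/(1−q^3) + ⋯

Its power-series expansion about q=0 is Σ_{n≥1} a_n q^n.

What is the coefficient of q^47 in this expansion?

d|47:{1,47}  Σf=1+2209=2210

a_47 = 2210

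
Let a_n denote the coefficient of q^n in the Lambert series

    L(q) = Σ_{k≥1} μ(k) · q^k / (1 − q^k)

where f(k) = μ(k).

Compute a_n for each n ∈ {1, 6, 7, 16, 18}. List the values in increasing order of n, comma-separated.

n=1: 1·1  μ→[1]=1
q^6  k|6↦μ(k): 1:1 2:-1 3:-1 6:1  a_6=0
[q^7] μ(1)=1,μ(7)=-1 ⇒ 0
d|16:{1,2,4,8,16}  Σμ=1+(-1)+0+0+0=0
[q^18] μ(1)=1,μ(2)=-1,μ(3)=-1,μ(6)=1,μ(9)=0,μ(18)=0 ⇒ 0

1, 0, 0, 0, 0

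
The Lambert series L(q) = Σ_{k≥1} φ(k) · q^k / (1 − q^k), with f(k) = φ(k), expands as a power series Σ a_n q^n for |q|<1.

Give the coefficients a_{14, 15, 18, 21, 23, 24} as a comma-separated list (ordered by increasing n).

[q^14] φ(14)=6,φ(7)=6,φ(2)=1,φ(1)=1 ⇒ 14
n=15: 1·15 3·5 5·3 15·1  φ→[1+2+4+8]=15
[q^18] φ(1)=1,φ(2)=1,φ(3)=2,φ(6)=2,φ(9)=6,φ(18)=6 ⇒ 18
n=21: 1·21 3·7 7·3 21·1  φ→[1+2+6+12]=21
d|23:{1,23}  Σφ=1+22=23
d|24:{24,12,8,6,4,3,2,1}  Σφ=8+4+4+2+2+2+1+1=24

14, 15, 18, 21, 23, 24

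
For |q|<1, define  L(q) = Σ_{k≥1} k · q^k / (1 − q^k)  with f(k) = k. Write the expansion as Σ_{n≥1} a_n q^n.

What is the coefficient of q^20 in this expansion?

q^20  k|20↦f(k): 1:1 2:2 4:4 5:5 10:10 20:20  a_20=42

a_20 = 42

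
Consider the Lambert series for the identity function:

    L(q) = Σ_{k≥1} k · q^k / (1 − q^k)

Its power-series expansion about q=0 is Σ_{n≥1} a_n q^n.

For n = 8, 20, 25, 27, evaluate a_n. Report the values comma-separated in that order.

n=8: 8·1 4·2 2·4 1·8  f→[8+4+2+1]=15
d|20:{1,2,4,5,10,20}  Σf=1+2+4+5+10+20=42
d|25:{1,5,25}  Σf=1+5+25=31
[q^27] f(1)=1,f(3)=3,f(9)=9,f(27)=27 ⇒ 40

15, 42, 31, 40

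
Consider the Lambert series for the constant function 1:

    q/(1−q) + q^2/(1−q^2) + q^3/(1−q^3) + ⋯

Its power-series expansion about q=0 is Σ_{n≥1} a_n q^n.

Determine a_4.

a_4 = 3

[q^4] f(1)=1,f(2)=1,f(4)=1 ⇒ 3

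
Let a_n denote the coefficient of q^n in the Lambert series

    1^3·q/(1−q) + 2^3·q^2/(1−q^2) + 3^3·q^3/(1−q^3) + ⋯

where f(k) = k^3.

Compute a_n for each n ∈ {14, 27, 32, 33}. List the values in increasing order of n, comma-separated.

3096, 20440, 37449, 37296

d|14:{14,7,2,1}  Σf=2744+343+8+1=3096
q^27  k|27↦f(k): 27:19683 9:729 3:27 1:1  a_27=20440
d|32:{1,2,4,8,16,32}  Σf=1+8+64+512+4096+32768=37449
[q^33] f(33)=35937,f(11)=1331,f(3)=27,f(1)=1 ⇒ 37296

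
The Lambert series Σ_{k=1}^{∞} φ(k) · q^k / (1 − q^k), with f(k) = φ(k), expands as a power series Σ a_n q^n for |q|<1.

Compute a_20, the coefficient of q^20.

q^20  k|20↦φ(k): 1:1 2:1 4:2 5:4 10:4 20:8  a_20=20

a_20 = 20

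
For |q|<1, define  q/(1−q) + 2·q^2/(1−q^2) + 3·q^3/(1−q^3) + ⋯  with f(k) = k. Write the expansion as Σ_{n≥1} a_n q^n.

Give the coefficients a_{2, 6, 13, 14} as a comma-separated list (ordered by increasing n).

3, 12, 14, 24

n=2: 1·2 2·1  f→[1+2]=3
[q^6] f(1)=1,f(2)=2,f(3)=3,f(6)=6 ⇒ 12
[q^13] f(1)=1,f(13)=13 ⇒ 14
[q^14] f(14)=14,f(7)=7,f(2)=2,f(1)=1 ⇒ 24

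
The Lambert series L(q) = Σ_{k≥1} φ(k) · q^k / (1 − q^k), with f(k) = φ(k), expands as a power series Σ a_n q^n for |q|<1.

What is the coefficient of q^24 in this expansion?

[q^24] φ(24)=8,φ(12)=4,φ(8)=4,φ(6)=2,φ(4)=2,φ(3)=2,φ(2)=1,φ(1)=1 ⇒ 24

a_24 = 24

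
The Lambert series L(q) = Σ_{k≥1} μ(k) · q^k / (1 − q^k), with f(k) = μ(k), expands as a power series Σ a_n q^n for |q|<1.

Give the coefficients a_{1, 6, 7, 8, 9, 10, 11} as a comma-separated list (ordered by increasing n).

1, 0, 0, 0, 0, 0, 0

q^1  k|1↦μ(k): 1:1  a_1=1
[q^6] μ(6)=1,μ(3)=-1,μ(2)=-1,μ(1)=1 ⇒ 0
n=7: 7·1 1·7  μ→[(-1)+1]=0
q^8  k|8↦μ(k): 8:0 4:0 2:-1 1:1  a_8=0
q^9  k|9↦μ(k): 1:1 3:-1 9:0  a_9=0
[q^10] μ(10)=1,μ(5)=-1,μ(2)=-1,μ(1)=1 ⇒ 0
n=11: 1·11 11·1  μ→[1+(-1)]=0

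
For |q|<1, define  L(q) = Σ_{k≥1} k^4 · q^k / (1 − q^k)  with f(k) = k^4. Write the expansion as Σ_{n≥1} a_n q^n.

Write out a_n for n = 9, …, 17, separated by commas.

d|9:{1,3,9}  Σf=1+81+6561=6643
[q^10] f(10)=10000,f(5)=625,f(2)=16,f(1)=1 ⇒ 10642
q^11  k|11↦f(k): 11:14641 1:1  a_11=14642
q^12  k|12↦f(k): 12:20736 6:1296 4:256 3:81 2:16 1:1  a_12=22386
d|13:{1,13}  Σf=1+28561=28562
[q^14] f(14)=38416,f(7)=2401,f(2)=16,f(1)=1 ⇒ 40834
d|15:{1,3,5,15}  Σf=1+81+625+50625=51332
[q^16] f(1)=1,f(2)=16,f(4)=256,f(8)=4096,f(16)=65536 ⇒ 69905
d|17:{17,1}  Σf=83521+1=83522

6643, 10642, 14642, 22386, 28562, 40834, 51332, 69905, 83522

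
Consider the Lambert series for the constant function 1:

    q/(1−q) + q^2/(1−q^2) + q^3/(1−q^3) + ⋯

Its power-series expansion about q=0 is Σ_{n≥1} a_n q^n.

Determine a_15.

a_15 = 4

q^15  k|15↦f(k): 1:1 3:1 5:1 15:1  a_15=4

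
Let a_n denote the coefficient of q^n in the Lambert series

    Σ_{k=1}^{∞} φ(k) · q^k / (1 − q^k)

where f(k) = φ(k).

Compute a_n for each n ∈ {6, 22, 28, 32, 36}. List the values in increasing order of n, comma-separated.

[q^6] φ(6)=2,φ(3)=2,φ(2)=1,φ(1)=1 ⇒ 6
[q^22] φ(22)=10,φ(11)=10,φ(2)=1,φ(1)=1 ⇒ 22
d|28:{1,2,4,7,14,28}  Σφ=1+1+2+6+6+12=28
d|32:{32,16,8,4,2,1}  Σφ=16+8+4+2+1+1=32
n=36: 36·1 18·2 12·3 9·4 6·6 4·9 3·12 2·18 1·36  φ→[12+6+4+6+2+2+2+1+1]=36

6, 22, 28, 32, 36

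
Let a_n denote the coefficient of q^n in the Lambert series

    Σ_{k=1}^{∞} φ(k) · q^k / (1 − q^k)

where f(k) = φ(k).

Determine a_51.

n=51: 1·51 3·17 17·3 51·1  φ→[1+2+16+32]=51

a_51 = 51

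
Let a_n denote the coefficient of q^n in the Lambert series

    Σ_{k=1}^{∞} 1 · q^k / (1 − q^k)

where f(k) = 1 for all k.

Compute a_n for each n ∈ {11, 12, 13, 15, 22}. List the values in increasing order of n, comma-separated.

2, 6, 2, 4, 4

d|11:{1,11}  Σf=1+1=2
[q^12] f(1)=1,f(2)=1,f(3)=1,f(4)=1,f(6)=1,f(12)=1 ⇒ 6
q^13  k|13↦f(k): 13:1 1:1  a_13=2
n=15: 1·15 3·5 5·3 15·1  f→[1+1+1+1]=4
n=22: 22·1 11·2 2·11 1·22  f→[1+1+1+1]=4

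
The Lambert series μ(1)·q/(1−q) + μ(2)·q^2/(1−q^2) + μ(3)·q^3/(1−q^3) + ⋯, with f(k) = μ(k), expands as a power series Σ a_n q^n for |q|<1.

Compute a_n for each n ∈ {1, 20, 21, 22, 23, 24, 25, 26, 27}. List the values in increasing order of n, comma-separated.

1, 0, 0, 0, 0, 0, 0, 0, 0

q^1  k|1↦μ(k): 1:1  a_1=1
[q^20] μ(20)=0,μ(10)=1,μ(5)=-1,μ(4)=0,μ(2)=-1,μ(1)=1 ⇒ 0
q^21  k|21↦μ(k): 21:1 7:-1 3:-1 1:1  a_21=0
d|22:{22,11,2,1}  Σμ=1+(-1)+(-1)+1=0
[q^23] μ(1)=1,μ(23)=-1 ⇒ 0
[q^24] μ(1)=1,μ(2)=-1,μ(3)=-1,μ(4)=0,μ(6)=1,μ(8)=0,μ(12)=0,μ(24)=0 ⇒ 0
n=25: 25·1 5·5 1·25  μ→[0+(-1)+1]=0
n=26: 26·1 13·2 2·13 1·26  μ→[1+(-1)+(-1)+1]=0
d|27:{1,3,9,27}  Σμ=1+(-1)+0+0=0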